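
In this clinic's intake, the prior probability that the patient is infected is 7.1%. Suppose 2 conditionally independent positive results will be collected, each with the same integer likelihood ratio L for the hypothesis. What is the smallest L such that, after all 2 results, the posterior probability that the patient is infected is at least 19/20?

16

Prior odds = 0.071/0.929 = 71/929.
Target odds = 0.95/0.05 = 19.
Need L² ≥ 19 ÷ (71/929) = 17651/71.
15² = 225 < 17651/71 ≤ 256 = 16², so L = 16.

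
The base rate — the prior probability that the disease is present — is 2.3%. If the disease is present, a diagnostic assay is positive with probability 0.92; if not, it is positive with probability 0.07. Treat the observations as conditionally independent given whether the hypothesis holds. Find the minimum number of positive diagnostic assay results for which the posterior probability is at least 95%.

Prior odds = 0.023/0.977 = 23/977.
Likelihood ratio of a positive = 0.92/0.07 = 92/7.
Target posterior odds = 0.95/0.05 = 19.
Need (23/977) × (92/7)ⁿ ≥ 19, i.e. (92/7)ⁿ ≥ 18563/23.
(92/7)² = 8464/49 falls short of 18563/23 but (92/7)³ = 778688/343 reaches it, so n = 3.

3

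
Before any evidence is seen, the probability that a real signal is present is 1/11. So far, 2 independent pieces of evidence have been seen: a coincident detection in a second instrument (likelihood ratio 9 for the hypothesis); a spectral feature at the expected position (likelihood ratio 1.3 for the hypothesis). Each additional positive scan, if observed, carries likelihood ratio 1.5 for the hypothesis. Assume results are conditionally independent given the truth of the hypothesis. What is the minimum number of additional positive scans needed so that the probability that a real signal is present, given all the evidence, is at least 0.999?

17

Prior odds = (1/11)/(10/11) = 0.1.
Combined Bayes factor of the evidence already in hand = 9 × 1.3 = 11.7.
Odds after that evidence = 0.1 × 11.7 = 1.17.
Target odds = 0.999/0.001 = 999.
Need 1.5ⁿ ≥ 999 ÷ 1.17 = 11100/13.
1.5¹⁶ = 43046721/65536 falls short of 11100/13 but 1.5¹⁷ = 129140163/131072 reaches it, so n = 17.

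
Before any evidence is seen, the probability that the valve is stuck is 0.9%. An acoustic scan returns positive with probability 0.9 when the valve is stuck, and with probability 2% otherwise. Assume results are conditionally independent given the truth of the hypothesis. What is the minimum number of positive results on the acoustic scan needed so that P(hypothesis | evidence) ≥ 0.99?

Prior odds = 0.009/0.991 = 9/991.
Likelihood ratio of a positive result = 0.9/0.02 = 45.
Target posterior odds = 0.99/0.01 = 99.
Require 45ⁿ ≥ 99 ÷ (9/991) = 10901.
45² = 2025 falls short of 10901 but 45³ = 91125 reaches it, so n = 3.

3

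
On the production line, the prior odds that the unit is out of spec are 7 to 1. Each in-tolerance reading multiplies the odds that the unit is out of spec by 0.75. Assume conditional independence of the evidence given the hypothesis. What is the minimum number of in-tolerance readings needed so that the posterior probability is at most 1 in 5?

Prior odds = 7.
Likelihood ratio per in-tolerance reading = 0.75.
Target odds: 0.2 ÷ 0.8 = 0.25.
Need 7 × 0.75ⁿ ≤ 0.25, i.e. 0.75ⁿ ≤ 1/28.
0.75¹¹ = 177147/4194304 is still above 1/28 but 0.75¹² = 531441/16777216 is at or below it, so n = 12.

12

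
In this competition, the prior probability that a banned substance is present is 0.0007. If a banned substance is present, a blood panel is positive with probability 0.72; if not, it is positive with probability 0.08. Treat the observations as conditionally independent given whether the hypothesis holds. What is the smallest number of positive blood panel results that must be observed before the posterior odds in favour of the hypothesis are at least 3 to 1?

4

Prior odds: 0.0007 ÷ 0.9993 = 7/9993.
Likelihood ratio of a positive = 0.72/0.08 = 9.
Target odds = 3.
Require 9ⁿ ≥ 3 ÷ (7/9993) = 29979/7.
9³ = 729 falls short of 29979/7 but 9⁴ = 6561 reaches it, so n = 4.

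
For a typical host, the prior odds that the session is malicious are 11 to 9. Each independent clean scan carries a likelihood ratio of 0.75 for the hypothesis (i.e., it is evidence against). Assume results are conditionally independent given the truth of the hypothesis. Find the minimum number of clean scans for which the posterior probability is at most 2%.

Prior odds = 11/9.
Likelihood ratio per clean scan = 0.75.
Target posterior odds = 0.02/0.98 = 1/49.
Require 0.75ⁿ ≤ 1/49 ÷ (11/9) = 9/539.
0.75¹⁴ = 4782969/268435456 is still above 9/539 but 0.75¹⁵ ≈0.0133635 is at or below it, so n = 15.

15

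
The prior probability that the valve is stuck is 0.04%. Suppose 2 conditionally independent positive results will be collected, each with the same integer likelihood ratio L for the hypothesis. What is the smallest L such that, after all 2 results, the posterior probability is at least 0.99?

Prior odds = 0.0004/0.9996 = 1/2499.
Target odds = 0.99/0.01 = 99.
Need L² ≥ 99 ÷ (1/2499) = 247401.
497² = 247009 < 247401 ≤ 248004 = 498², so L = 498.

498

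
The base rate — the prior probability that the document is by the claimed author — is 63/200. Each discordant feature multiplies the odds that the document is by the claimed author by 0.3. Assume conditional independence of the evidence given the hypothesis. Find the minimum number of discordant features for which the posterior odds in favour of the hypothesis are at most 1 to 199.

4

Prior odds: 0.315 ÷ 0.685 = 63/137.
Likelihood ratio per discordant feature = 0.3.
Target odds = 1/199.
Require 0.3ⁿ ≤ 1/199 ÷ (63/137) = 137/12537.
0.3³ = 0.027 is still above 137/12537 but 0.3⁴ = 0.0081 is at or below it, so n = 4.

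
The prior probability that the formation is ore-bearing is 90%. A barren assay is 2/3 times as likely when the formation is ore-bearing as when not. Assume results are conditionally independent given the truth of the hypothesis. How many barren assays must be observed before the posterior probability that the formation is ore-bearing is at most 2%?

Prior odds = 0.9/0.1 = 9.
Likelihood ratio per barren assay = 2/3.
Target odds: 0.02 ÷ 0.98 = 1/49.
Require (2/3)ⁿ ≤ 1/49 ÷ 9 = 1/441.
(2/3)¹⁵ = 32768/14348907 is still above 1/441 but (2/3)¹⁶ = 65536/43046721 is at or below it, so n = 16.

16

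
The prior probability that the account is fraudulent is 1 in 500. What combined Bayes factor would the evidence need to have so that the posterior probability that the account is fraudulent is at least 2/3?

Prior odds = 0.002/0.998 = 1/499.
Target odds = (2/3)/(1/3) = 2.
Required Bayes factor = 2 ÷ (1/499) = 998.

998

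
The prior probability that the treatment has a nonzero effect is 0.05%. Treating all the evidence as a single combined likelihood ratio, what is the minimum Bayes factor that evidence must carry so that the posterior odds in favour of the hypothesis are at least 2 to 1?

3998

Prior odds = 0.0005/0.9995 = 1/1999.
Target odds = 2.
Required Bayes factor = 2 ÷ (1/1999) = 3998.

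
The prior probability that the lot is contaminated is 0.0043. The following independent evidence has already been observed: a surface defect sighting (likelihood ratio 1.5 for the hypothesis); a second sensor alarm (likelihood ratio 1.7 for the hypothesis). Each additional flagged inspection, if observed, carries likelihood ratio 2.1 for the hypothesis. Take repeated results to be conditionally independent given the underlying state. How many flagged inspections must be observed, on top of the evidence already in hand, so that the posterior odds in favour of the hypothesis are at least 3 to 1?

8

Prior odds = 0.0043/0.9957 = 43/9957.
Combined Bayes factor of the evidence already in hand = 1.5 × 1.7 = 2.55.
Odds after that evidence = (43/9957) × 2.55 = 731/66380.
Target odds = 3.
Need 2.1ⁿ ≥ 3 ÷ (731/66380) = 199140/731.
2.1⁷ ≈180.109 falls short of 199140/731 but 2.1⁸ ≈378.229 reaches it, so n = 8.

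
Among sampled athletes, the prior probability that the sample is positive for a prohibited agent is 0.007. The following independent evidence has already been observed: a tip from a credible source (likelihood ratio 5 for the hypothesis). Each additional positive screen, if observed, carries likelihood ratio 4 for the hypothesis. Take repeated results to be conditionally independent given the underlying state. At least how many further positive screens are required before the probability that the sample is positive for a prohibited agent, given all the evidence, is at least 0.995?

Prior odds = 0.007/0.993 = 7/993.
Bayes factor of the evidence already in hand = 5.
Odds after that evidence = (7/993) × 5 = 35/993.
Target odds = 0.995/0.005 = 199.
Need 4ⁿ ≥ 199 ÷ (35/993) = 197607/35.
4⁶ = 4096 falls short of 197607/35 but 4⁷ = 16384 reaches it, so n = 7.

7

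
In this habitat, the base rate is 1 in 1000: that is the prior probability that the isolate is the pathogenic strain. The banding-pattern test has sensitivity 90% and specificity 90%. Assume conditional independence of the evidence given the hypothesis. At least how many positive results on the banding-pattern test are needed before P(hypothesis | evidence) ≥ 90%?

5

Prior odds: 0.001 ÷ 0.999 = 1/999.
False-positive rate = 1 − 0.9 = 0.1; likelihood ratio of a positive = 0.9/0.1 = 9.
Target posterior odds = 0.9/0.1 = 9.
Require 9ⁿ ≥ 9 ÷ (1/999) = 8991.
9⁴ = 6561 falls short of 8991 but 9⁵ = 59049 reaches it, so n = 5.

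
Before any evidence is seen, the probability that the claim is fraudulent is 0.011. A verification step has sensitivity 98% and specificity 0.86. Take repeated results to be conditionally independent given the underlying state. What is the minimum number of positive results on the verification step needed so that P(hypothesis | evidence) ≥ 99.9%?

6

Prior odds = 0.011/0.989 = 11/989.
False-positive rate = 1 − 0.86 = 0.14; likelihood ratio of a positive = 0.98/0.14 = 7.
Target posterior odds = 0.999/0.001 = 999.
Require 7ⁿ ≥ 999 ÷ (11/989) = 988011/11.
7⁵ = 16807 falls short of 988011/11 but 7⁶ = 117649 reaches it, so n = 6.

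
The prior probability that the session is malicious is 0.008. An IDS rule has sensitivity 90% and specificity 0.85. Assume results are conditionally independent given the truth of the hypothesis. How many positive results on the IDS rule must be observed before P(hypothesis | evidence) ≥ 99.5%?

Prior odds: 0.008 ÷ 0.992 = 1/124.
False-positive rate = 1 − 0.85 = 0.15; likelihood ratio of a positive = 0.9/0.15 = 6.
Target posterior odds = 0.995/0.005 = 199.
Need (1/124) × 6ⁿ ≥ 199, i.e. 6ⁿ ≥ 24676.
6⁵ = 7776 falls short of 24676 but 6⁶ = 46656 reaches it, so n = 6.

6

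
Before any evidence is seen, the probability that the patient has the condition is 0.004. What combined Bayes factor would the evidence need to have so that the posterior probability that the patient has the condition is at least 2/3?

Prior odds = 0.004/0.996 = 1/249.
Target odds = (2/3)/(1/3) = 2.
Required Bayes factor = 2 ÷ (1/249) = 498.

498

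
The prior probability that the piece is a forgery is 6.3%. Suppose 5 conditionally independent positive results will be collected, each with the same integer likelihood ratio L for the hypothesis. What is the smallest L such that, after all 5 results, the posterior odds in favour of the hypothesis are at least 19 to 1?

Prior odds = 0.063/0.937 = 63/937.
Target odds = 19.
Need L⁵ ≥ 19 ÷ (63/937) = 17803/63.
3⁵ = 243 < 17803/63 ≤ 1024 = 4⁵, so L = 4.

4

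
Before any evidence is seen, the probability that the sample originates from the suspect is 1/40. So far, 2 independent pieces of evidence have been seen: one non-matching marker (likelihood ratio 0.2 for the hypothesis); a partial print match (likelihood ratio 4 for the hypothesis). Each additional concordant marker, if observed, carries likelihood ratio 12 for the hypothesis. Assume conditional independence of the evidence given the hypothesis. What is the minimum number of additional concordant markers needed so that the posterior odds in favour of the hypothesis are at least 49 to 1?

Prior odds = 0.025/0.975 = 1/39.
Combined Bayes factor of the evidence already in hand = 0.2 × 4 = 0.8.
Odds after that evidence = (1/39) × 0.8 = 4/195.
Target odds = 49.
Need 12ⁿ ≥ 49 ÷ (4/195) = 2388.75.
12³ = 1728 falls short of 2388.75 but 12⁴ = 20736 reaches it, so n = 4.

4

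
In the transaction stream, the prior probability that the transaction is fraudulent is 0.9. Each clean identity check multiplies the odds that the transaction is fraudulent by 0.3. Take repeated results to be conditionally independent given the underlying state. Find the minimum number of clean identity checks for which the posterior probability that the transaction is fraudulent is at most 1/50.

6

Prior odds = 0.9/0.1 = 9.
Likelihood ratio per clean identity check = 0.3.
Target odds: 0.02 ÷ 0.98 = 1/49.
Require 0.3ⁿ ≤ 1/49 ÷ 9 = 1/441.
0.3⁵ = 243/100000 is still above 1/441 but 0.3⁶ = 729/1000000 is at or below it, so n = 6.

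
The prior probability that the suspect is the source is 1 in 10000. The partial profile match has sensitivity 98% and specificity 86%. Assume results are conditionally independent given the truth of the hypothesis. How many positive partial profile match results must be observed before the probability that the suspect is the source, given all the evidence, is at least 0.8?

Prior odds: 0.0001 ÷ 0.9999 = 1/9999.
False-positive rate = 1 − 0.86 = 0.14; likelihood ratio of a positive = 0.98/0.14 = 7.
Target odds: 0.8 ÷ 0.2 = 4.
Require 7ⁿ ≥ 4 ÷ (1/9999) = 39996.
7⁵ = 16807 falls short of 39996 but 7⁶ = 117649 reaches it, so n = 6.

6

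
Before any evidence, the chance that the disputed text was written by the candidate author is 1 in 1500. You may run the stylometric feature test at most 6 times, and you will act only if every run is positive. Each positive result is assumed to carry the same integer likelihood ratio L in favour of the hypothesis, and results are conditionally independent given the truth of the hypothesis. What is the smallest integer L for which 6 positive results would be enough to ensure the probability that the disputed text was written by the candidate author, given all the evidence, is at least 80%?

5

Prior odds = (1/1500)/(1499/1500) = 1/1499.
Target odds = 0.8/0.2 = 4.
Need L⁶ ≥ 4 ÷ (1/1499) = 5996.
4⁶ = 4096 < 5996 ≤ 15625 = 5⁶, so L = 5.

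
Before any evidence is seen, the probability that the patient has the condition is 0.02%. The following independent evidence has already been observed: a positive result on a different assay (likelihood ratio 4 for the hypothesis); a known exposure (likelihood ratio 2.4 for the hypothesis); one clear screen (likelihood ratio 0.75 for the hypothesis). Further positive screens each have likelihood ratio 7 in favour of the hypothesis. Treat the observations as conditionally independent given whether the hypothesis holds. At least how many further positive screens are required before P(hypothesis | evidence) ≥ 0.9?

5

Prior odds = 0.0002/0.9998 = 1/4999.
Combined Bayes factor of the evidence already in hand = 4 × 2.4 × 0.75 = 7.2.
Odds after that evidence = (1/4999) × 7.2 = 36/24995.
Target odds = 0.9/0.1 = 9.
Need 7ⁿ ≥ 9 ÷ (36/24995) = 6248.75.
7⁴ = 2401 falls short of 6248.75 but 7⁵ = 16807 reaches it, so n = 5.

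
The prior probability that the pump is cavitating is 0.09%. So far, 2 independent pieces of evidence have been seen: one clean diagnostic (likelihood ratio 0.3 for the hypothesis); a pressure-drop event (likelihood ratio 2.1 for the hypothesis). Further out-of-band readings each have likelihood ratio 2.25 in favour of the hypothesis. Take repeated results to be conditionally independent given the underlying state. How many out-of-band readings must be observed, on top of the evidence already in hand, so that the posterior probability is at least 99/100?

15

Prior odds = 0.0009/0.9991 = 9/9991.
Combined Bayes factor of the evidence already in hand = 0.3 × 2.1 = 0.63.
Odds after that evidence = (9/9991) × 0.63 = 567/999100.
Target odds = 0.99/0.01 = 99.
Need 2.25ⁿ ≥ 99 ÷ (567/999100) = 10990100/63.
2.25¹⁴ ≈85222.7 falls short of 10990100/63 but 2.25¹⁵ ≈191751 reaches it, so n = 15.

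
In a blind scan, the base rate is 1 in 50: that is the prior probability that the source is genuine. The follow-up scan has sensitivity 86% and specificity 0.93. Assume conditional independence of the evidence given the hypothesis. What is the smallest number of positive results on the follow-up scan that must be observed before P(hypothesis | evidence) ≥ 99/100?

Prior odds = 0.02/0.98 = 1/49.
False-positive rate = 1 − 0.93 = 0.07; likelihood ratio of a positive = 0.86/0.07 = 86/7.
Target odds: 0.99 ÷ 0.01 = 99.
Need (1/49) × (86/7)ⁿ ≥ 99, i.e. (86/7)ⁿ ≥ 4851.
(86/7)³ = 636056/343 falls short of 4851 but (86/7)⁴ = 54700816/2401 reaches it, so n = 4.

4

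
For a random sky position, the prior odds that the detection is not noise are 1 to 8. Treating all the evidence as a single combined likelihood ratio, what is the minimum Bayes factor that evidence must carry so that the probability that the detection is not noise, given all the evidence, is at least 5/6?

40

Prior odds = 0.125.
Target odds = (5/6)/(1/6) = 5.
Required Bayes factor = 5 ÷ 0.125 = 40.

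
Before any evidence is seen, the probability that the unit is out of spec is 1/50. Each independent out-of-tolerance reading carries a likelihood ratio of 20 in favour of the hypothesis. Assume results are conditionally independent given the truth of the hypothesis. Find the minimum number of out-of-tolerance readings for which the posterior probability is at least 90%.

3

Prior odds: 0.02 ÷ 0.98 = 1/49.
Likelihood ratio per out-of-tolerance reading = 20.
Target posterior odds = 0.9/0.1 = 9.
Require 20ⁿ ≥ 9 ÷ (1/49) = 441.
20² = 400 falls short of 441 but 20³ = 8000 reaches it, so n = 3.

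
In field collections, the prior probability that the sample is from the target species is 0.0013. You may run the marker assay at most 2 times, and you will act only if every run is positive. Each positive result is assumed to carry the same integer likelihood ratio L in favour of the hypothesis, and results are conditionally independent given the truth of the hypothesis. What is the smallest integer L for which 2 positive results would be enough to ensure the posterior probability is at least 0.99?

Prior odds = 0.0013/0.9987 = 13/9987.
Target odds = 0.99/0.01 = 99.
Need L² ≥ 99 ÷ (13/9987) = 988713/13.
275² = 75625 < 988713/13 ≤ 76176 = 276², so L = 276.

276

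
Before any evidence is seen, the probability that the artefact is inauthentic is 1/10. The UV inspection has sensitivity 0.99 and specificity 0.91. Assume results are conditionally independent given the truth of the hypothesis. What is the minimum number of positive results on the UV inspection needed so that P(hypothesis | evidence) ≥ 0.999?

Prior odds: 0.1 ÷ 0.9 = 1/9.
False-positive rate = 1 − 0.91 = 0.09; likelihood ratio of a positive = 0.99/0.09 = 11.
Target posterior odds = 0.999/0.001 = 999.
Need (1/9) × 11ⁿ ≥ 999, i.e. 11ⁿ ≥ 8991.
11³ = 1331 falls short of 8991 but 11⁴ = 14641 reaches it, so n = 4.

4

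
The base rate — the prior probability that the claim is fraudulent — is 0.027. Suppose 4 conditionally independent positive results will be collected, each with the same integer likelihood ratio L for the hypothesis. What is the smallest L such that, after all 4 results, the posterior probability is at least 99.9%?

14

Prior odds = 0.027/0.973 = 27/973.
Target odds = 0.999/0.001 = 999.
Need L⁴ ≥ 999 ÷ (27/973) = 36001.
13⁴ = 28561 < 36001 ≤ 38416 = 14⁴, so L = 14.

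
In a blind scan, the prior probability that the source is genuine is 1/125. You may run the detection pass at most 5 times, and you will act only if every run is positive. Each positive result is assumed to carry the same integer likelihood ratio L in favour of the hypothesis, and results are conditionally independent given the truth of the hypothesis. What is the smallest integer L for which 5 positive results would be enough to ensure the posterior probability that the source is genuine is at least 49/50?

6

Prior odds = 0.008/0.992 = 1/124.
Target odds = 0.98/0.02 = 49.
Need L⁵ ≥ 49 ÷ (1/124) = 6076.
5⁵ = 3125 < 6076 ≤ 7776 = 6⁵, so L = 6.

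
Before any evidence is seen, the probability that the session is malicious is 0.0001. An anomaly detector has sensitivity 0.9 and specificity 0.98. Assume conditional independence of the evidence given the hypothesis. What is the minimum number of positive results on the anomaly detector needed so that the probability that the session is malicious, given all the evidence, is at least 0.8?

Prior odds: 0.0001 ÷ 0.9999 = 1/9999.
False-positive rate = 1 − 0.98 = 0.02; likelihood ratio of a positive = 0.9/0.02 = 45.
Target odds: 0.8 ÷ 0.2 = 4.
Need (1/9999) × 45ⁿ ≥ 4, i.e. 45ⁿ ≥ 39996.
45² = 2025 falls short of 39996 but 45³ = 91125 reaches it, so n = 3.

3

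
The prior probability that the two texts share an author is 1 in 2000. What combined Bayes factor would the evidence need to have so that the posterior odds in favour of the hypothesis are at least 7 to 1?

13993

Prior odds = 0.0005/0.9995 = 1/1999.
Target odds = 7.
Required Bayes factor = 7 ÷ (1/1999) = 13993.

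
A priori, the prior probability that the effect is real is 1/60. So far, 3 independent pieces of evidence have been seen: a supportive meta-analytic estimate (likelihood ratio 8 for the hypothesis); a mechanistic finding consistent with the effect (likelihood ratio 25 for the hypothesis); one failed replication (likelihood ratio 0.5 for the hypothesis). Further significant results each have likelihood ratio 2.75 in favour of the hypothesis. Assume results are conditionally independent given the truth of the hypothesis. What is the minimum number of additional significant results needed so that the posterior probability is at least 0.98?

4

Prior odds = (1/60)/(59/60) = 1/59.
Combined Bayes factor of the evidence already in hand = 8 × 25 × 0.5 = 100.
Odds after that evidence = (1/59) × 100 = 100/59.
Target odds = 0.98/0.02 = 49.
Need 2.75ⁿ ≥ 49 ÷ (100/59) = 28.91.
2.75³ = 20.796875 falls short of 28.91 but 2.75⁴ = 57.19140625 reaches it, so n = 4.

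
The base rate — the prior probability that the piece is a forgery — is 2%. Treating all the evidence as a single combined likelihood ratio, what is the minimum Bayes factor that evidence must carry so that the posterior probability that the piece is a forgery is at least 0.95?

Prior odds = 0.02/0.98 = 1/49.
Target odds = 0.95/0.05 = 19.
Required Bayes factor = 19 ÷ (1/49) = 931.

931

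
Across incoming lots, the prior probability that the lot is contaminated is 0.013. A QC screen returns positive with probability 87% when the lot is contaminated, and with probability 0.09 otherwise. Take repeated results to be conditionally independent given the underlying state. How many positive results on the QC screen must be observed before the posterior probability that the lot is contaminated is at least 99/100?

Prior odds = 0.013/0.987 = 13/987.
Likelihood ratio of a positive result = 0.87/0.09 = 29/3.
Target posterior odds = 0.99/0.01 = 99.
Require (29/3)ⁿ ≥ 99 ÷ (13/987) = 97713/13.
(29/3)³ = 24389/27 falls short of 97713/13 but (29/3)⁴ = 707281/81 reaches it, so n = 4.

4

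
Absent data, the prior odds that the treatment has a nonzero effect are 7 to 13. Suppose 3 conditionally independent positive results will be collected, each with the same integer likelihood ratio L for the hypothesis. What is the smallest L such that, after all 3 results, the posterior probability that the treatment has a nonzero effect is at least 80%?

2

Prior odds = 7/13.
Target odds = 0.8/0.2 = 4.
Need L³ ≥ 4 ÷ (7/13) = 52/7.
1³ = 1 < 52/7 ≤ 8 = 2³, so L = 2.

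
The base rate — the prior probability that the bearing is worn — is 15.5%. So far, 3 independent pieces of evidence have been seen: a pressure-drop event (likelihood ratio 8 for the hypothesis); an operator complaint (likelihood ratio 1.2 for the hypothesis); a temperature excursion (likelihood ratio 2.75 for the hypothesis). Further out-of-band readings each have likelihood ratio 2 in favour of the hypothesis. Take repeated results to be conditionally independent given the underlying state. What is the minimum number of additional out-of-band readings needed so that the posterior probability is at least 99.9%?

Prior odds = 0.155/0.845 = 31/169.
Combined Bayes factor of the evidence already in hand = 8 × 1.2 × 2.75 = 26.4.
Odds after that evidence = (31/169) × 26.4 = 4092/845.
Target odds = 0.999/0.001 = 999.
Need 2ⁿ ≥ 999 ÷ (4092/845) = 281385/1364.
2⁷ = 128 falls short of 281385/1364 but 2⁸ = 256 reaches it, so n = 8.

8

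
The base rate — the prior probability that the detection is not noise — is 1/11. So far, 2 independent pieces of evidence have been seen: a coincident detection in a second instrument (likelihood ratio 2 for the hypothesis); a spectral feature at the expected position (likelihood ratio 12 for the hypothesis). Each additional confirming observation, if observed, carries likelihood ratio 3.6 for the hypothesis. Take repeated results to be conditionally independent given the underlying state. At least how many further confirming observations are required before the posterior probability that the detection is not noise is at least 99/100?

Prior odds = (1/11)/(10/11) = 0.1.
Combined Bayes factor of the evidence already in hand = 2 × 12 = 24.
Odds after that evidence = 0.1 × 24 = 2.4.
Target odds = 0.99/0.01 = 99.
Need 3.6ⁿ ≥ 99 ÷ 2.4 = 41.25.
3.6² = 12.96 falls short of 41.25 but 3.6³ = 46.656 reaches it, so n = 3.

3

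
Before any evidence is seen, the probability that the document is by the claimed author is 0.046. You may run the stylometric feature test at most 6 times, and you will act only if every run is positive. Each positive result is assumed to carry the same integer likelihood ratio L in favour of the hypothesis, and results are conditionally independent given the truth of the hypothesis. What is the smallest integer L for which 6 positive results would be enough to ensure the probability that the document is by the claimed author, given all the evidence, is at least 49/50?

4

Prior odds = 0.046/0.954 = 23/477.
Target odds = 0.98/0.02 = 49.
Need L⁶ ≥ 49 ÷ (23/477) = 23373/23.
3⁶ = 729 < 23373/23 ≤ 4096 = 4⁶, so L = 4.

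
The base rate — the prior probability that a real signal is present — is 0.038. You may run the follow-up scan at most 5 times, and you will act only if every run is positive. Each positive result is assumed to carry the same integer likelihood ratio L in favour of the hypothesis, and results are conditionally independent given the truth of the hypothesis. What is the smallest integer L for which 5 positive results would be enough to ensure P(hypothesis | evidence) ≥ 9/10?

3

Prior odds = 0.038/0.962 = 19/481.
Target odds = 0.9/0.1 = 9.
Need L⁵ ≥ 9 ÷ (19/481) = 4329/19.
2⁵ = 32 < 4329/19 ≤ 243 = 3⁵, so L = 3.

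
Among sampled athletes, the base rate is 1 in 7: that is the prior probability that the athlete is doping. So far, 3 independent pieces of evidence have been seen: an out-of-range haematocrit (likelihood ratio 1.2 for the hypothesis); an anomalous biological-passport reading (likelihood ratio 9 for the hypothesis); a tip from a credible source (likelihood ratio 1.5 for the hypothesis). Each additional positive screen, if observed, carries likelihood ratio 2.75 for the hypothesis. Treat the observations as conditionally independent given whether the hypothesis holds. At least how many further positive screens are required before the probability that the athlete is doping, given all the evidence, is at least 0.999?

Prior odds = (1/7)/(6/7) = 1/6.
Combined Bayes factor of the evidence already in hand = 1.2 × 9 × 1.5 = 16.2.
Odds after that evidence = (1/6) × 16.2 = 2.7.
Target odds = 0.999/0.001 = 999.
Need 2.75ⁿ ≥ 999 ÷ 2.7 = 370.
2.75⁵ = 161051/1024 falls short of 370 but 2.75⁶ = 1771561/4096 reaches it, so n = 6.

6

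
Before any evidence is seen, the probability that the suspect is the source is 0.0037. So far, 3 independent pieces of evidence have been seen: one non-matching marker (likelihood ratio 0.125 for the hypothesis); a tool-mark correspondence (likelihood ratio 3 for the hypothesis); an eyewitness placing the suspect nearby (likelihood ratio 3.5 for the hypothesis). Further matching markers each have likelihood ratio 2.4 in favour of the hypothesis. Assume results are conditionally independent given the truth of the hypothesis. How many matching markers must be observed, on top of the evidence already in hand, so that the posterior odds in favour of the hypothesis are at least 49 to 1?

11

Prior odds = 0.0037/0.9963 = 37/9963.
Combined Bayes factor of the evidence already in hand = 0.125 × 3 × 3.5 = 1.3125.
Odds after that evidence = (37/9963) × 1.3125 = 259/53136.
Target odds = 49.
Need 2.4ⁿ ≥ 49 ÷ (259/53136) = 371952/37.
2.4¹⁰ ≈6340.34 falls short of 371952/37 but 2.4¹¹ ≈15216.8 reaches it, so n = 11.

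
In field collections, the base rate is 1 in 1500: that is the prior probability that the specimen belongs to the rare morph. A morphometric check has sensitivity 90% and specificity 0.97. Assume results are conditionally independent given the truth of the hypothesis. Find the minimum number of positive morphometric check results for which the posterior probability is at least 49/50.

Prior odds = (1/1500)/(1499/1500) = 1/1499.
False-positive rate = 1 − 0.97 = 0.03; likelihood ratio of a positive = 0.9/0.03 = 30.
Target odds: 0.98 ÷ 0.02 = 49.
Need (1/1499) × 30ⁿ ≥ 49, i.e. 30ⁿ ≥ 73451.
30³ = 27000 falls short of 73451 but 30⁴ = 810000 reaches it, so n = 4.

4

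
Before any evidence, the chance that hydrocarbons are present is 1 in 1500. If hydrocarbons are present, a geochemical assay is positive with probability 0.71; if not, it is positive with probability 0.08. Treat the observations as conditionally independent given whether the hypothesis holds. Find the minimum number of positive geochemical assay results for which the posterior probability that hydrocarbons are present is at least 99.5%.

6

Prior odds = (1/1500)/(1499/1500) = 1/1499.
Likelihood ratio of a positive = 0.71/0.08 = 8.875.
Target odds: 0.995 ÷ 0.005 = 199.
Need (1/1499) × 8.875ⁿ ≥ 199, i.e. 8.875ⁿ ≥ 298301.
8.875⁵ ≈55060.7 falls short of 298301 but 8.875⁶ ≈488664 reaches it, so n = 6.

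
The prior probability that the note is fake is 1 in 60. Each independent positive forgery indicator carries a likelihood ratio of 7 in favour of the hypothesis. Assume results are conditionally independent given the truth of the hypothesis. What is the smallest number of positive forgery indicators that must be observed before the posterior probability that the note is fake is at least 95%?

4

Prior odds = (1/60)/(59/60) = 1/59.
Likelihood ratio per positive forgery indicator = 7.
Target odds: 0.95 ÷ 0.05 = 19.
Require 7ⁿ ≥ 19 ÷ (1/59) = 1121.
7³ = 343 falls short of 1121 but 7⁴ = 2401 reaches it, so n = 4.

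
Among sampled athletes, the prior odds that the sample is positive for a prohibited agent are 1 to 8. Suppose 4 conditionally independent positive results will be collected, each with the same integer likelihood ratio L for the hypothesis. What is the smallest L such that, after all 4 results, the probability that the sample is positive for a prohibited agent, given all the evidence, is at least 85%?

3

Prior odds = 0.125.
Target odds = 0.85/0.15 = 17/3.
Need L⁴ ≥ 17/3 ÷ 0.125 = 136/3.
2⁴ = 16 < 136/3 ≤ 81 = 3⁴, so L = 3.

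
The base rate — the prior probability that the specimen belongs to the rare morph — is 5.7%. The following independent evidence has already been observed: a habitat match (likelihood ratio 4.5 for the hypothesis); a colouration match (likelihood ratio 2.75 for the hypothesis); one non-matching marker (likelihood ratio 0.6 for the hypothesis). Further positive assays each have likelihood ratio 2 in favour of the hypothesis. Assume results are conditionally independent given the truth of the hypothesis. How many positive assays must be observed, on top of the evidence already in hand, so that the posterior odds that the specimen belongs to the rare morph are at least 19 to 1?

6

Prior odds = 0.057/0.943 = 57/943.
Combined Bayes factor of the evidence already in hand = 4.5 × 2.75 × 0.6 = 7.425.
Odds after that evidence = (57/943) × 7.425 = 16929/37720.
Target odds = 19.
Need 2ⁿ ≥ 19 ÷ (16929/37720) = 37720/891.
2⁵ = 32 falls short of 37720/891 but 2⁶ = 64 reaches it, so n = 6.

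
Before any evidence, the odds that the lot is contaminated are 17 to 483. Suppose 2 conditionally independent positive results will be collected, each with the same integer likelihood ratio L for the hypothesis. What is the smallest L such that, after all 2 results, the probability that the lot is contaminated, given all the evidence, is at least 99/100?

54

Prior odds = 17/483.
Target odds = 0.99/0.01 = 99.
Need L² ≥ 99 ÷ (17/483) = 47817/17.
53² = 2809 < 47817/17 ≤ 2916 = 54², so L = 54.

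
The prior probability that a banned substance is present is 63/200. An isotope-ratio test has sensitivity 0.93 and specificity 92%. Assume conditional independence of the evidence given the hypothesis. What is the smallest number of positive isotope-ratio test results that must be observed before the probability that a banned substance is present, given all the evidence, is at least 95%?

Prior odds = 0.315/0.685 = 63/137.
False-positive rate = 1 − 0.92 = 0.08; likelihood ratio of a positive = 0.93/0.08 = 11.625.
Target posterior odds = 0.95/0.05 = 19.
Require 11.625ⁿ ≥ 19 ÷ (63/137) = 2603/63.
11.625¹ = 11.625 falls short of 2603/63 but 11.625² = 135.140625 reaches it, so n = 2.

2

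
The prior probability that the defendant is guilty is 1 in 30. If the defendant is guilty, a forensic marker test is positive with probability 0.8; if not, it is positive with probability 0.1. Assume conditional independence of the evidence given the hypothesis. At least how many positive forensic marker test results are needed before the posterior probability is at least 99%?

4

Prior odds = (1/30)/(29/30) = 1/29.
Likelihood ratio of a positive = 0.8/0.1 = 8.
Target posterior odds = 0.99/0.01 = 99.
Require 8ⁿ ≥ 99 ÷ (1/29) = 2871.
8³ = 512 falls short of 2871 but 8⁴ = 4096 reaches it, so n = 4.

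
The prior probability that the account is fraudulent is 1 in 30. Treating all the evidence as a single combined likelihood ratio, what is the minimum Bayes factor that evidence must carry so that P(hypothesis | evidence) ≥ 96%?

696

Prior odds = (1/30)/(29/30) = 1/29.
Target odds = 0.96/0.04 = 24.
Required Bayes factor = 24 ÷ (1/29) = 696.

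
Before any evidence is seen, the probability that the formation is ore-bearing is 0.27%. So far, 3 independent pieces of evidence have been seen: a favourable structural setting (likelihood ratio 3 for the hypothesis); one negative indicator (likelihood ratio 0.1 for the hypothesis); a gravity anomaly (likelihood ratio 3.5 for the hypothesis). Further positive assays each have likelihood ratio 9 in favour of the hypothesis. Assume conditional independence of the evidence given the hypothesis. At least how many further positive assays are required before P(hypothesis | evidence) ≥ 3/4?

Prior odds = 0.0027/0.9973 = 27/9973.
Combined Bayes factor of the evidence already in hand = 3 × 0.1 × 3.5 = 1.05.
Odds after that evidence = (27/9973) × 1.05 = 567/199460.
Target odds = 0.75/0.25 = 3.
Need 9ⁿ ≥ 3 ÷ (567/199460) = 199460/189.
9³ = 729 falls short of 199460/189 but 9⁴ = 6561 reaches it, so n = 4.

4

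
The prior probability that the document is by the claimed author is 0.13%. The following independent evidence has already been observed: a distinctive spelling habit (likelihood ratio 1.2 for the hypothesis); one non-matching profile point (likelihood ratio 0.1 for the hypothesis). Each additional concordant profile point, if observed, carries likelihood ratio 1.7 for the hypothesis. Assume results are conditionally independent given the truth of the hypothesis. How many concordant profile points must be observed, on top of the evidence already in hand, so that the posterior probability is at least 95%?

23

Prior odds = 0.0013/0.9987 = 13/9987.
Combined Bayes factor of the evidence already in hand = 1.2 × 0.1 = 0.12.
Odds after that evidence = (13/9987) × 0.12 = 13/83225.
Target odds = 0.95/0.05 = 19.
Need 1.7ⁿ ≥ 19 ÷ (13/83225) = 1581275/13.
1.7²² ≈117456 falls short of 1581275/13 but 1.7²³ ≈199676 reaches it, so n = 23.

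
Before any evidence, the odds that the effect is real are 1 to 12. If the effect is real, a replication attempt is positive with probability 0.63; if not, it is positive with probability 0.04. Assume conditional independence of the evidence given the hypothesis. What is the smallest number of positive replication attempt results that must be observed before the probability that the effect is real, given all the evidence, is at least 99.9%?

Prior odds = 1/12.
Likelihood ratio of a positive = 0.63/0.04 = 15.75.
Target posterior odds = 0.999/0.001 = 999.
Need (1/12) × 15.75ⁿ ≥ 999, i.e. 15.75ⁿ ≥ 11988.
15.75³ = 3906.984375 falls short of 11988 but 15.75⁴ = 15752961/256 reaches it, so n = 4.

4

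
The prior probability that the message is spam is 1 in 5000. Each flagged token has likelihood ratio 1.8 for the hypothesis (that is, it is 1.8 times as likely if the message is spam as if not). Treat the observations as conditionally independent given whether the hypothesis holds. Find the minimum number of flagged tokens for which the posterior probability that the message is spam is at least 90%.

19

Prior odds: 0.0002 ÷ 0.9998 = 1/4999.
Likelihood ratio per flagged token = 1.8.
Target odds: 0.9 ÷ 0.1 = 9.
Need (1/4999) × 1.8ⁿ ≥ 9, i.e. 1.8ⁿ ≥ 44991.
1.8¹⁸ ≈39346.4 falls short of 44991 but 1.8¹⁹ ≈70823.5 reaches it, so n = 19.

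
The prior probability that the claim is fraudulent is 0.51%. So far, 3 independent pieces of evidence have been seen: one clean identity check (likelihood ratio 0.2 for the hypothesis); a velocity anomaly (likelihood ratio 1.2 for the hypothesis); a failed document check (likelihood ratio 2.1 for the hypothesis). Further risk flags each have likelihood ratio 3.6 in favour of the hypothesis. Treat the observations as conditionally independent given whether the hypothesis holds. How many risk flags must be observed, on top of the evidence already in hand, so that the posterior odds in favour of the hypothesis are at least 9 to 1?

Prior odds = 0.0051/0.9949 = 51/9949.
Combined Bayes factor of the evidence already in hand = 0.2 × 1.2 × 2.1 = 0.504.
Odds after that evidence = (51/9949) × 0.504 = 3213/1243625.
Target odds = 9.
Need 3.6ⁿ ≥ 9 ÷ (3213/1243625) = 1243625/357.
3.6⁶ = 34012224/15625 falls short of 1243625/357 but 3.6⁷ = 612220032/78125 reaches it, so n = 7.

7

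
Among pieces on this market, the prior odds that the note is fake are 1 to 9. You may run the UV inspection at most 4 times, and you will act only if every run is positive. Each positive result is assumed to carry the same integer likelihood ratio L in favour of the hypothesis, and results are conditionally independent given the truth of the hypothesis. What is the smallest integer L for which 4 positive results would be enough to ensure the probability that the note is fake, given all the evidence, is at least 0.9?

3

Prior odds = 1/9.
Target odds = 0.9/0.1 = 9.
Need L⁴ ≥ 9 ÷ (1/9) = 81.
2⁴ = 16 < 81 ≤ 81 = 3⁴, so L = 3.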